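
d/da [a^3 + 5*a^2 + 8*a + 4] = 3*a^2 + 10*a + 8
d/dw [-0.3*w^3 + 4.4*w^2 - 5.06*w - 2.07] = -0.9*w^2 + 8.8*w - 5.06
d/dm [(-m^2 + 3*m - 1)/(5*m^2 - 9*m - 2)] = (-6*m^2 + 14*m - 15)/(25*m^4 - 90*m^3 + 61*m^2 + 36*m + 4)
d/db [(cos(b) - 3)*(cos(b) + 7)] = -2*(cos(b) + 2)*sin(b)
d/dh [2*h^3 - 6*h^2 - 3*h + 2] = 6*h^2 - 12*h - 3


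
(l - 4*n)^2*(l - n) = l^3 - 9*l^2*n + 24*l*n^2 - 16*n^3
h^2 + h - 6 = (h - 2)*(h + 3)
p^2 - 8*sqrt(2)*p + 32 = (p - 4*sqrt(2))^2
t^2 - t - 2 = (t - 2)*(t + 1)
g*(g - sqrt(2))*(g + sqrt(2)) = g^3 - 2*g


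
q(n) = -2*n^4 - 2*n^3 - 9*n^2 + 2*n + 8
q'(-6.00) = 1622.00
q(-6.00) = -2488.00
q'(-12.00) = 13178.00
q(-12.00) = -39328.00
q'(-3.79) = 419.55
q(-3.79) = -432.63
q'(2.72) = -252.34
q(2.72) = -202.87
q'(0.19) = -1.69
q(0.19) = 8.04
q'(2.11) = -137.84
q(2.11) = -86.28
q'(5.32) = -1468.12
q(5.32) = -2139.27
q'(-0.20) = 5.42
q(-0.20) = 7.25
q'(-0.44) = 9.44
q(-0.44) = 5.47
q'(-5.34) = 1145.21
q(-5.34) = -1581.05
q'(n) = -8*n^3 - 6*n^2 - 18*n + 2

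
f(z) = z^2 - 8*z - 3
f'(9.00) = 10.00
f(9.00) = 6.00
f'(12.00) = 16.00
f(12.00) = 45.00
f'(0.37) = -7.26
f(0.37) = -5.82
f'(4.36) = 0.72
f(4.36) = -18.87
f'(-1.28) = -10.56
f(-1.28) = 8.88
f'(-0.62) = -9.24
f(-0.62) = 2.34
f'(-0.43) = -8.86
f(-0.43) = 0.62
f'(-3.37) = -14.74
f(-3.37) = 35.32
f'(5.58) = 3.16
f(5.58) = -16.50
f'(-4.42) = -16.84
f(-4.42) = 51.90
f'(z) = 2*z - 8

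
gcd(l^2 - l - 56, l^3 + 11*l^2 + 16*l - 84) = l + 7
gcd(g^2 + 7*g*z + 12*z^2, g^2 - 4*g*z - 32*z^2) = g + 4*z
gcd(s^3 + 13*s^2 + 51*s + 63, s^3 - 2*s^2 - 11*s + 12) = s + 3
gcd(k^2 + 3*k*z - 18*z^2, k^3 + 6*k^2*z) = k + 6*z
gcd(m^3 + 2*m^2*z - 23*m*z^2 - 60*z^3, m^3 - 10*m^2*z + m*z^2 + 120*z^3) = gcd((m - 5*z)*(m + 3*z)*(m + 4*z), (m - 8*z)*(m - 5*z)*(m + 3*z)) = -m^2 + 2*m*z + 15*z^2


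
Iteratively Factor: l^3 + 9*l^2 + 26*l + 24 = (l + 3)*(l^2 + 6*l + 8) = (l + 2)*(l + 3)*(l + 4)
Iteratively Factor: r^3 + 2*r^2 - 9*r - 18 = (r + 3)*(r^2 - r - 6) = (r + 2)*(r + 3)*(r - 3)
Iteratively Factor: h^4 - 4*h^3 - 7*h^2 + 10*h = (h)*(h^3 - 4*h^2 - 7*h + 10) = h*(h + 2)*(h^2 - 6*h + 5) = h*(h - 5)*(h + 2)*(h - 1)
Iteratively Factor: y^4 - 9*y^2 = (y - 3)*(y^3 + 3*y^2) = y*(y - 3)*(y^2 + 3*y) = y^2*(y - 3)*(y + 3)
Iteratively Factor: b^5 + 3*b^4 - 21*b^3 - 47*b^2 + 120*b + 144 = (b - 3)*(b^4 + 6*b^3 - 3*b^2 - 56*b - 48) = (b - 3)*(b + 4)*(b^3 + 2*b^2 - 11*b - 12) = (b - 3)^2*(b + 4)*(b^2 + 5*b + 4) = (b - 3)^2*(b + 1)*(b + 4)*(b + 4)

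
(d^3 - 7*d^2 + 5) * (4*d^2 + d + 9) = 4*d^5 - 27*d^4 + 2*d^3 - 43*d^2 + 5*d + 45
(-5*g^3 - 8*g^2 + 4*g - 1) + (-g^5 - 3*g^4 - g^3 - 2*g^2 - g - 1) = -g^5 - 3*g^4 - 6*g^3 - 10*g^2 + 3*g - 2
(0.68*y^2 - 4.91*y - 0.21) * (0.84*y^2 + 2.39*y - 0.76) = 0.5712*y^4 - 2.4992*y^3 - 12.4281*y^2 + 3.2297*y + 0.1596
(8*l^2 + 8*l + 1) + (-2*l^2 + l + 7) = 6*l^2 + 9*l + 8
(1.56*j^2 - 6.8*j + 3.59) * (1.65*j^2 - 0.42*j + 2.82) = 2.574*j^4 - 11.8752*j^3 + 13.1787*j^2 - 20.6838*j + 10.1238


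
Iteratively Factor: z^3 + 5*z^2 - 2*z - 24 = (z + 4)*(z^2 + z - 6) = (z + 3)*(z + 4)*(z - 2)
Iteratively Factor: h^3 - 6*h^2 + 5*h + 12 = (h - 4)*(h^2 - 2*h - 3) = (h - 4)*(h - 3)*(h + 1)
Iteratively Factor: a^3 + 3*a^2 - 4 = (a + 2)*(a^2 + a - 2) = (a + 2)^2*(a - 1)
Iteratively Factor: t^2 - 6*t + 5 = (t - 1)*(t - 5)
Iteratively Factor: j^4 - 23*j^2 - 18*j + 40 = (j + 4)*(j^3 - 4*j^2 - 7*j + 10) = (j - 1)*(j + 4)*(j^2 - 3*j - 10) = (j - 5)*(j - 1)*(j + 4)*(j + 2)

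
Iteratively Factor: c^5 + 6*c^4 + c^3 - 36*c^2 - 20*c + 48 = (c + 3)*(c^4 + 3*c^3 - 8*c^2 - 12*c + 16) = (c - 2)*(c + 3)*(c^3 + 5*c^2 + 2*c - 8) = (c - 2)*(c + 3)*(c + 4)*(c^2 + c - 2) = (c - 2)*(c + 2)*(c + 3)*(c + 4)*(c - 1)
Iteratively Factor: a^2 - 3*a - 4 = (a + 1)*(a - 4)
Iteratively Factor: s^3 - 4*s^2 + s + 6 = (s + 1)*(s^2 - 5*s + 6) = (s - 2)*(s + 1)*(s - 3)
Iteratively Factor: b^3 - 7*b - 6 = (b - 3)*(b^2 + 3*b + 2) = (b - 3)*(b + 1)*(b + 2)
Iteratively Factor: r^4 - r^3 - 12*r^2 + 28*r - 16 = (r + 4)*(r^3 - 5*r^2 + 8*r - 4) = (r - 2)*(r + 4)*(r^2 - 3*r + 2) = (r - 2)*(r - 1)*(r + 4)*(r - 2)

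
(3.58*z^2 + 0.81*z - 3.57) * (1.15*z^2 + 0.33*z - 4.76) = 4.117*z^4 + 2.1129*z^3 - 20.879*z^2 - 5.0337*z + 16.9932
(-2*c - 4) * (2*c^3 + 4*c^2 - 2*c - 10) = -4*c^4 - 16*c^3 - 12*c^2 + 28*c + 40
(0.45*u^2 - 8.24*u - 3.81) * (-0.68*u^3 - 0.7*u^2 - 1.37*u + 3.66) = -0.306*u^5 + 5.2882*u^4 + 7.7423*u^3 + 15.6028*u^2 - 24.9387*u - 13.9446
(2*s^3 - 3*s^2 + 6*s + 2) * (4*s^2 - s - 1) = 8*s^5 - 14*s^4 + 25*s^3 + 5*s^2 - 8*s - 2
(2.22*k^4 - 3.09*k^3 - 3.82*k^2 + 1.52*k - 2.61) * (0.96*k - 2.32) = 2.1312*k^5 - 8.1168*k^4 + 3.5016*k^3 + 10.3216*k^2 - 6.032*k + 6.0552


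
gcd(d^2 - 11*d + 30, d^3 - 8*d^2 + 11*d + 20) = d - 5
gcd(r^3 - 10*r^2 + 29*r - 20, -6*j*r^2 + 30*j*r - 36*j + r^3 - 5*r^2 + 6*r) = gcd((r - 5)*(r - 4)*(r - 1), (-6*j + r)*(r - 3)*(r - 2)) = 1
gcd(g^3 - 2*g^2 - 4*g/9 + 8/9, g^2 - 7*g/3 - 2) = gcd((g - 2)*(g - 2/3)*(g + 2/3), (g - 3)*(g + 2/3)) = g + 2/3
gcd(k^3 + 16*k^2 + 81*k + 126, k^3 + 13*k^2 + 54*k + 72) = k^2 + 9*k + 18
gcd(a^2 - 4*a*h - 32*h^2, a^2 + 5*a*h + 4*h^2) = a + 4*h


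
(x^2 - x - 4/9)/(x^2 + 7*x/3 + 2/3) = (x - 4/3)/(x + 2)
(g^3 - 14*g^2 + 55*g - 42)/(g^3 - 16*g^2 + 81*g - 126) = (g - 1)/(g - 3)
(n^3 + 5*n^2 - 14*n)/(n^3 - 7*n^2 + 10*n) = (n + 7)/(n - 5)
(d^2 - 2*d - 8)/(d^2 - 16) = (d + 2)/(d + 4)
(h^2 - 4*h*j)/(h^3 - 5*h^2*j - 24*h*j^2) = (-h + 4*j)/(-h^2 + 5*h*j + 24*j^2)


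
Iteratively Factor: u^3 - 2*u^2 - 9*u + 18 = (u - 3)*(u^2 + u - 6) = (u - 3)*(u + 3)*(u - 2)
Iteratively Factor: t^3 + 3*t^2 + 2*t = (t + 1)*(t^2 + 2*t) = (t + 1)*(t + 2)*(t)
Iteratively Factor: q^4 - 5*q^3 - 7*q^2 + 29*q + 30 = (q + 2)*(q^3 - 7*q^2 + 7*q + 15) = (q - 5)*(q + 2)*(q^2 - 2*q - 3) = (q - 5)*(q - 3)*(q + 2)*(q + 1)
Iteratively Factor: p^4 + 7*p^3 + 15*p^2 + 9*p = (p)*(p^3 + 7*p^2 + 15*p + 9) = p*(p + 3)*(p^2 + 4*p + 3) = p*(p + 3)^2*(p + 1)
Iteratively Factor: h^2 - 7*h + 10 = (h - 5)*(h - 2)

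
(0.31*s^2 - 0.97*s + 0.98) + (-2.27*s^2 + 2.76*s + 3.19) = -1.96*s^2 + 1.79*s + 4.17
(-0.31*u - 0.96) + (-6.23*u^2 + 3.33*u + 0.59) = -6.23*u^2 + 3.02*u - 0.37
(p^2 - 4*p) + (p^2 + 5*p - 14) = 2*p^2 + p - 14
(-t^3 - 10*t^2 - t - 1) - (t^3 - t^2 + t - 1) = -2*t^3 - 9*t^2 - 2*t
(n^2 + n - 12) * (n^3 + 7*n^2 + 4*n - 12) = n^5 + 8*n^4 - n^3 - 92*n^2 - 60*n + 144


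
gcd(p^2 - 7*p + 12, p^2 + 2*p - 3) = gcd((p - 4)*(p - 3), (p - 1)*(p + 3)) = 1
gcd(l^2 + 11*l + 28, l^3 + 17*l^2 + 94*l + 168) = l^2 + 11*l + 28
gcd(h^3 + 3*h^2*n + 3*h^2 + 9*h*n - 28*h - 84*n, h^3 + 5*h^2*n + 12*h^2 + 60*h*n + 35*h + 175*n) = h + 7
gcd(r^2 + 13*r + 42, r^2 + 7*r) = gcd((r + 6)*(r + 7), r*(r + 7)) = r + 7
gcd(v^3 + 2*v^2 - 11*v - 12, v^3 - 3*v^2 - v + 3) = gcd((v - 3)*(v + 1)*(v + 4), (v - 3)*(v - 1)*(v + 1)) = v^2 - 2*v - 3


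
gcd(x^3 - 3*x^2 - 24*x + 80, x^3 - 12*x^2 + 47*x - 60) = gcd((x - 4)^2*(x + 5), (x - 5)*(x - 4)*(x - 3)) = x - 4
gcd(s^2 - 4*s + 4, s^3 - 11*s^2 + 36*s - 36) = s - 2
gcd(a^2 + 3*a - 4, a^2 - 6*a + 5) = a - 1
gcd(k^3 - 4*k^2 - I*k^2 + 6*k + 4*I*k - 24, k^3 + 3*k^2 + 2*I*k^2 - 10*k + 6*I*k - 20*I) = k + 2*I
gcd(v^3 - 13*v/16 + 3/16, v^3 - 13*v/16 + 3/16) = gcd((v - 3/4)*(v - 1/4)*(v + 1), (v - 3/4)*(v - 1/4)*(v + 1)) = v^3 - 13*v/16 + 3/16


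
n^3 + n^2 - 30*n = n*(n - 5)*(n + 6)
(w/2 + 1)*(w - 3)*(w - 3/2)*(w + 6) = w^4/2 + 7*w^3/4 - 39*w^2/4 - 9*w + 27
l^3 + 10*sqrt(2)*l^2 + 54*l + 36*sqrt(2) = (l + sqrt(2))*(l + 3*sqrt(2))*(l + 6*sqrt(2))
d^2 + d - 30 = (d - 5)*(d + 6)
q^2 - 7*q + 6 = (q - 6)*(q - 1)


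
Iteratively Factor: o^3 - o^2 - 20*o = (o + 4)*(o^2 - 5*o) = o*(o + 4)*(o - 5)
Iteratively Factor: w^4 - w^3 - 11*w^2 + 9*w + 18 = (w + 1)*(w^3 - 2*w^2 - 9*w + 18) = (w - 2)*(w + 1)*(w^2 - 9) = (w - 2)*(w + 1)*(w + 3)*(w - 3)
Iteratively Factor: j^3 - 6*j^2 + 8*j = (j - 2)*(j^2 - 4*j) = j*(j - 2)*(j - 4)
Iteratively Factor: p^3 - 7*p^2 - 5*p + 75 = (p - 5)*(p^2 - 2*p - 15) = (p - 5)*(p + 3)*(p - 5)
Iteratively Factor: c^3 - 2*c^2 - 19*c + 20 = (c - 5)*(c^2 + 3*c - 4) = (c - 5)*(c + 4)*(c - 1)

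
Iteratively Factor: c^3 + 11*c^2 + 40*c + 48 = (c + 4)*(c^2 + 7*c + 12) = (c + 3)*(c + 4)*(c + 4)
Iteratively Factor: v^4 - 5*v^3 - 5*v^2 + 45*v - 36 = (v + 3)*(v^3 - 8*v^2 + 19*v - 12) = (v - 1)*(v + 3)*(v^2 - 7*v + 12) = (v - 4)*(v - 1)*(v + 3)*(v - 3)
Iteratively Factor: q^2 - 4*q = (q - 4)*(q)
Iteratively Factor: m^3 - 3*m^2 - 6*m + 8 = (m - 4)*(m^2 + m - 2) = (m - 4)*(m - 1)*(m + 2)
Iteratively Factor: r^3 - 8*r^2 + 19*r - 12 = (r - 3)*(r^2 - 5*r + 4) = (r - 3)*(r - 1)*(r - 4)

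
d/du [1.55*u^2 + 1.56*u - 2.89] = 3.1*u + 1.56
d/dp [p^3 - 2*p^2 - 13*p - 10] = 3*p^2 - 4*p - 13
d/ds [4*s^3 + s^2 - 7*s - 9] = 12*s^2 + 2*s - 7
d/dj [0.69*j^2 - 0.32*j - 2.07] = 1.38*j - 0.32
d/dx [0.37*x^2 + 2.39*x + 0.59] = 0.74*x + 2.39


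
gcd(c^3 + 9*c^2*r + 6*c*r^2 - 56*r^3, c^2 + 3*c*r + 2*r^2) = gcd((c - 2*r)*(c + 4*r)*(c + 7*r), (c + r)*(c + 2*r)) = 1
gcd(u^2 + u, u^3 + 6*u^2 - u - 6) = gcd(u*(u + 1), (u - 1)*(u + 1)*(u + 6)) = u + 1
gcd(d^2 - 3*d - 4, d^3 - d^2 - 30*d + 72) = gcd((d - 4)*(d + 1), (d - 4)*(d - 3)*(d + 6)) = d - 4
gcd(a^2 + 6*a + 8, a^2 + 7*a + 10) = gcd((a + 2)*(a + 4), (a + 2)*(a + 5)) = a + 2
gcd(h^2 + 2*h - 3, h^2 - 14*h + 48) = 1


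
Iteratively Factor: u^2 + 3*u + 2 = (u + 2)*(u + 1)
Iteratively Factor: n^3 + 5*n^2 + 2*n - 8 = (n + 4)*(n^2 + n - 2) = (n + 2)*(n + 4)*(n - 1)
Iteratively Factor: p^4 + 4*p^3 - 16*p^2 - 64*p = (p)*(p^3 + 4*p^2 - 16*p - 64) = p*(p + 4)*(p^2 - 16) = p*(p + 4)^2*(p - 4)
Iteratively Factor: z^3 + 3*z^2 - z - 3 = (z - 1)*(z^2 + 4*z + 3) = (z - 1)*(z + 1)*(z + 3)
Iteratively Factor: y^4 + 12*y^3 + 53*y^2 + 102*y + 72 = (y + 3)*(y^3 + 9*y^2 + 26*y + 24) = (y + 3)*(y + 4)*(y^2 + 5*y + 6) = (y + 3)^2*(y + 4)*(y + 2)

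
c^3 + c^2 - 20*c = c*(c - 4)*(c + 5)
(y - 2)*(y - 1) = y^2 - 3*y + 2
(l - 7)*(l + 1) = l^2 - 6*l - 7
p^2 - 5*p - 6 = (p - 6)*(p + 1)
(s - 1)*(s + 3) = s^2 + 2*s - 3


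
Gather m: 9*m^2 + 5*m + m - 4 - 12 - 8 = 9*m^2 + 6*m - 24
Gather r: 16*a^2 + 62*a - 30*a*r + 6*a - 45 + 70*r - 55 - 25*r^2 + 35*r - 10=16*a^2 + 68*a - 25*r^2 + r*(105 - 30*a) - 110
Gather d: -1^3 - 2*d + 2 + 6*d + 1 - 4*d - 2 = 0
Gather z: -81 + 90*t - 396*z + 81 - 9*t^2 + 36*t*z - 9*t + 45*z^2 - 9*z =-9*t^2 + 81*t + 45*z^2 + z*(36*t - 405)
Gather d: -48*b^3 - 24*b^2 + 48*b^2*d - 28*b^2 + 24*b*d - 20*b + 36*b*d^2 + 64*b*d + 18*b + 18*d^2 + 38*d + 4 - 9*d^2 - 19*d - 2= -48*b^3 - 52*b^2 - 2*b + d^2*(36*b + 9) + d*(48*b^2 + 88*b + 19) + 2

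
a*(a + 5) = a^2 + 5*a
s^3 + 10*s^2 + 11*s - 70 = (s - 2)*(s + 5)*(s + 7)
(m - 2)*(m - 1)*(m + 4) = m^3 + m^2 - 10*m + 8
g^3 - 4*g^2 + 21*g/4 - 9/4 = (g - 3/2)^2*(g - 1)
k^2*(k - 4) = k^3 - 4*k^2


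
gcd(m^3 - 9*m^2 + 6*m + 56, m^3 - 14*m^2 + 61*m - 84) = m^2 - 11*m + 28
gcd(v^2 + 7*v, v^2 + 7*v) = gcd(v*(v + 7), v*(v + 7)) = v^2 + 7*v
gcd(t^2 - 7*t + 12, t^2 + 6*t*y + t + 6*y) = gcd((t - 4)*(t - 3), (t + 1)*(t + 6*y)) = 1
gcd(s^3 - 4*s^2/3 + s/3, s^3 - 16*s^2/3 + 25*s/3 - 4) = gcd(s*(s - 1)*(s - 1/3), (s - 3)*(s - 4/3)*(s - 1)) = s - 1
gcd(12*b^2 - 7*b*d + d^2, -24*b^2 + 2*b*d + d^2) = 4*b - d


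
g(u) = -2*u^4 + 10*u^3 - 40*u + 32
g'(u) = -8*u^3 + 30*u^2 - 40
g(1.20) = -2.87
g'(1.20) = -10.62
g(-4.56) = -1598.54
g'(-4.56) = 1342.36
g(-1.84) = 20.38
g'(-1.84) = 111.40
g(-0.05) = 34.00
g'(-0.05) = -39.92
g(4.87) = -132.77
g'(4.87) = -252.50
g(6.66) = -1215.16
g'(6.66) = -1072.60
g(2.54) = 11.02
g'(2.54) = 22.45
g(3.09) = 21.10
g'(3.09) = 10.41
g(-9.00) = -20020.00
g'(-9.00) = 8222.00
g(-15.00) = -134368.00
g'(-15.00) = 33710.00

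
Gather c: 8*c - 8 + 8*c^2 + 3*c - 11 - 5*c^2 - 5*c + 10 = 3*c^2 + 6*c - 9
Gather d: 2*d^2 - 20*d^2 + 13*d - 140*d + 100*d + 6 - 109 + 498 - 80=-18*d^2 - 27*d + 315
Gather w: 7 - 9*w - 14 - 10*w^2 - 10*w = -10*w^2 - 19*w - 7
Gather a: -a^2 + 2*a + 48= -a^2 + 2*a + 48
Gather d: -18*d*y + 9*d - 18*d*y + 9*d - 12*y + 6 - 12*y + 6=d*(18 - 36*y) - 24*y + 12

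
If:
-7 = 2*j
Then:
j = -7/2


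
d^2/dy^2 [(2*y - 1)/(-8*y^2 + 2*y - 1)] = 8*(-(2*y - 1)*(8*y - 1)^2 + 3*(4*y - 1)*(8*y^2 - 2*y + 1))/(8*y^2 - 2*y + 1)^3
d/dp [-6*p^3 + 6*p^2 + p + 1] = -18*p^2 + 12*p + 1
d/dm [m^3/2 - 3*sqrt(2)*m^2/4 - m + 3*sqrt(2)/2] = 3*m^2/2 - 3*sqrt(2)*m/2 - 1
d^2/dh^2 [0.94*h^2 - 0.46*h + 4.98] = 1.88000000000000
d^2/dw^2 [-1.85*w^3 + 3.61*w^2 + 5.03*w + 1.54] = 7.22 - 11.1*w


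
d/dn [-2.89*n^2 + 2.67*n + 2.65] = 2.67 - 5.78*n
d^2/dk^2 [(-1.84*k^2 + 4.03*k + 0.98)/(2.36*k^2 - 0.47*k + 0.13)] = (40.80912*k^3 + 36.13632*k^2 - 13.94052*k + 0.26191)/(13.144256*k^6 - 7.853136*k^5 + 3.736116*k^4 - 0.968999*k^3 + 0.205803*k^2 - 0.023829*k + 0.002197)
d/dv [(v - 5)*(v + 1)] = 2*v - 4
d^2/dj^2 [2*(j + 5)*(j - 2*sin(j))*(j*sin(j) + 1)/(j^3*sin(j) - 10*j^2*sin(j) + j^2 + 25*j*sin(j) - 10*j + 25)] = 4*(j^3*sin(j) - 5*j^2*sin(j) + 2*j^2*cos(j) - 27*j*sin(j) + 20*j*cos(j) + 15*j + 75*sin(j) - 150*cos(j) + 75)/(j^4 - 20*j^3 + 150*j^2 - 500*j + 625)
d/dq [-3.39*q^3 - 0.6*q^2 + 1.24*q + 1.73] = -10.17*q^2 - 1.2*q + 1.24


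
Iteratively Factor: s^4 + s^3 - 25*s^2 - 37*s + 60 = (s + 3)*(s^3 - 2*s^2 - 19*s + 20) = (s - 5)*(s + 3)*(s^2 + 3*s - 4) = (s - 5)*(s - 1)*(s + 3)*(s + 4)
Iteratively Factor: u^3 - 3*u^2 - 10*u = (u - 5)*(u^2 + 2*u) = u*(u - 5)*(u + 2)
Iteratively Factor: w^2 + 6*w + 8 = (w + 4)*(w + 2)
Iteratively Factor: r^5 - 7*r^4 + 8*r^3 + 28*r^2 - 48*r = (r)*(r^4 - 7*r^3 + 8*r^2 + 28*r - 48) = r*(r + 2)*(r^3 - 9*r^2 + 26*r - 24) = r*(r - 3)*(r + 2)*(r^2 - 6*r + 8) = r*(r - 3)*(r - 2)*(r + 2)*(r - 4)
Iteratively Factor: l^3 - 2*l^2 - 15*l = (l)*(l^2 - 2*l - 15) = l*(l + 3)*(l - 5)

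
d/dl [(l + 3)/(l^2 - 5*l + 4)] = (l^2 - 5*l - (l + 3)*(2*l - 5) + 4)/(l^2 - 5*l + 4)^2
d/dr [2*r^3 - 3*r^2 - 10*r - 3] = 6*r^2 - 6*r - 10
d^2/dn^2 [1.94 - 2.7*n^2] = -5.40000000000000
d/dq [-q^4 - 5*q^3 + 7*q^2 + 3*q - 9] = -4*q^3 - 15*q^2 + 14*q + 3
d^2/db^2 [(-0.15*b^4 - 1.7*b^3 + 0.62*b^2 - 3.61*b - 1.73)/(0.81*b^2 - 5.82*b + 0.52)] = (-0.19683*b^6 + 4.24278*b^5 - 30.86424*b^4 - 105.362154*b^3 + 22.005378*b^2 + 55.2985080000001*b - 137.256464)/(0.531441*b^6 - 11.455506*b^5 + 83.333448*b^4 - 211.845672*b^3 + 53.498016*b^2 - 4.721184*b + 0.140608)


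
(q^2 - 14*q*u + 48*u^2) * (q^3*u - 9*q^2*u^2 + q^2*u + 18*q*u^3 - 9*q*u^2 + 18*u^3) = q^5*u - 23*q^4*u^2 + q^4*u + 192*q^3*u^3 - 23*q^3*u^2 - 684*q^2*u^4 + 192*q^2*u^3 + 864*q*u^5 - 684*q*u^4 + 864*u^5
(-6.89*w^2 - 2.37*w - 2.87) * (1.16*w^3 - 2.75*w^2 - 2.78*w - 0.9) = -7.9924*w^5 + 16.1983*w^4 + 22.3425*w^3 + 20.6821*w^2 + 10.1116*w + 2.583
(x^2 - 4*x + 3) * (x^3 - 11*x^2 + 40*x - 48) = x^5 - 15*x^4 + 87*x^3 - 241*x^2 + 312*x - 144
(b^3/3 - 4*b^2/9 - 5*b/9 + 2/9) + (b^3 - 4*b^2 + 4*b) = 4*b^3/3 - 40*b^2/9 + 31*b/9 + 2/9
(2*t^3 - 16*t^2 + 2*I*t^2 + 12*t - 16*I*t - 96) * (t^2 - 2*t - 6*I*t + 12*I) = 2*t^5 - 20*t^4 - 10*I*t^4 + 56*t^3 + 100*I*t^3 - 240*t^2 - 232*I*t^2 + 384*t + 720*I*t - 1152*I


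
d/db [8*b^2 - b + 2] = 16*b - 1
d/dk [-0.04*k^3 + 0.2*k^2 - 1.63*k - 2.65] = -0.12*k^2 + 0.4*k - 1.63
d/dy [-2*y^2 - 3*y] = -4*y - 3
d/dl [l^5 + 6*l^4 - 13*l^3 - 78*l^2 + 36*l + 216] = 5*l^4 + 24*l^3 - 39*l^2 - 156*l + 36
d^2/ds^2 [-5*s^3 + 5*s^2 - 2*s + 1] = 10 - 30*s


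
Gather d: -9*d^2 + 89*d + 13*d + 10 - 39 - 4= -9*d^2 + 102*d - 33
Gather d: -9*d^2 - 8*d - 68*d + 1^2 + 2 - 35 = -9*d^2 - 76*d - 32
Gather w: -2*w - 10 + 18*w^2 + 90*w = 18*w^2 + 88*w - 10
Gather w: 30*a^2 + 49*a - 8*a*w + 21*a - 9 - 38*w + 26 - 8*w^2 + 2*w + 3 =30*a^2 + 70*a - 8*w^2 + w*(-8*a - 36) + 20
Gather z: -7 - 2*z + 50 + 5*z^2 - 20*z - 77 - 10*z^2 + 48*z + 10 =-5*z^2 + 26*z - 24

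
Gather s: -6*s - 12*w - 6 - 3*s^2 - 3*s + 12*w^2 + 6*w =-3*s^2 - 9*s + 12*w^2 - 6*w - 6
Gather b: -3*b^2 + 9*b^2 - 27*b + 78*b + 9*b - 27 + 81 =6*b^2 + 60*b + 54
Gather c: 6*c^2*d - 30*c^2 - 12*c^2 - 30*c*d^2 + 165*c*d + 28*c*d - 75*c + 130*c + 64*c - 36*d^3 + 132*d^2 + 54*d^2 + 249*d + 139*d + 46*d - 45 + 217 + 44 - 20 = c^2*(6*d - 42) + c*(-30*d^2 + 193*d + 119) - 36*d^3 + 186*d^2 + 434*d + 196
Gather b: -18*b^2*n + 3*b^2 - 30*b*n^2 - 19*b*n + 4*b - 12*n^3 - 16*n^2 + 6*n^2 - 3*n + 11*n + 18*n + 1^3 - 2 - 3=b^2*(3 - 18*n) + b*(-30*n^2 - 19*n + 4) - 12*n^3 - 10*n^2 + 26*n - 4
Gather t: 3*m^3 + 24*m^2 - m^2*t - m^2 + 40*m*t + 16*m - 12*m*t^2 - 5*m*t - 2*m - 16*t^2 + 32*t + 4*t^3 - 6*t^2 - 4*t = 3*m^3 + 23*m^2 + 14*m + 4*t^3 + t^2*(-12*m - 22) + t*(-m^2 + 35*m + 28)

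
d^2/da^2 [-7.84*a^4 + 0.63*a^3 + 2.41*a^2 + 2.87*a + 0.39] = -94.08*a^2 + 3.78*a + 4.82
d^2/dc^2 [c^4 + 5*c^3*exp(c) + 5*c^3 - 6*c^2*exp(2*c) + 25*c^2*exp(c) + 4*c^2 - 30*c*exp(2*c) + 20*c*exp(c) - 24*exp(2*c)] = 5*c^3*exp(c) - 24*c^2*exp(2*c) + 55*c^2*exp(c) + 12*c^2 - 168*c*exp(2*c) + 150*c*exp(c) + 30*c - 228*exp(2*c) + 90*exp(c) + 8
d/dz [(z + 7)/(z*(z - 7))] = (-z^2 - 14*z + 49)/(z^2*(z^2 - 14*z + 49))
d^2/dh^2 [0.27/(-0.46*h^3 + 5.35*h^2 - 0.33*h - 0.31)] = ((0.7452*h - 2.889)*(0.46*h^3 - 5.35*h^2 + 0.33*h + 0.31) - 0.27*(1.38*h^2 - 10.7*h + 0.33)*(2.76*h^2 - 21.4*h + 0.66))/(0.46*h^3 - 5.35*h^2 + 0.33*h + 0.31)^3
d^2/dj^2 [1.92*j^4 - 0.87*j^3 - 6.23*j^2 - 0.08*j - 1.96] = 23.04*j^2 - 5.22*j - 12.46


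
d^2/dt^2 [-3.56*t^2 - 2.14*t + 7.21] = -7.12000000000000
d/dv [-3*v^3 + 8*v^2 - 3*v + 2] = -9*v^2 + 16*v - 3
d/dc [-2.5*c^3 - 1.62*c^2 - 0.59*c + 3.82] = -7.5*c^2 - 3.24*c - 0.59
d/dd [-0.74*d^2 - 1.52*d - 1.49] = -1.48*d - 1.52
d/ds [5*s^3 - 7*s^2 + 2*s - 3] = 15*s^2 - 14*s + 2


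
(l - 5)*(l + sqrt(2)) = l^2 - 5*l + sqrt(2)*l - 5*sqrt(2)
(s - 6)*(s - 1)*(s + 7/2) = s^3 - 7*s^2/2 - 37*s/2 + 21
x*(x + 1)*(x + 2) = x^3 + 3*x^2 + 2*x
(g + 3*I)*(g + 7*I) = g^2 + 10*I*g - 21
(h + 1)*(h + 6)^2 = h^3 + 13*h^2 + 48*h + 36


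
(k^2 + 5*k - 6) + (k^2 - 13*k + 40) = 2*k^2 - 8*k + 34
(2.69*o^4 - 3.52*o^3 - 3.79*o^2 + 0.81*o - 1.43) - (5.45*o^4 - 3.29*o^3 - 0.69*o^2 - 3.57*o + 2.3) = -2.76*o^4 - 0.23*o^3 - 3.1*o^2 + 4.38*o - 3.73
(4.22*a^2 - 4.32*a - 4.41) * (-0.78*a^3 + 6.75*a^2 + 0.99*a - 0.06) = -3.2916*a^5 + 31.8546*a^4 - 21.5424*a^3 - 34.2975*a^2 - 4.1067*a + 0.2646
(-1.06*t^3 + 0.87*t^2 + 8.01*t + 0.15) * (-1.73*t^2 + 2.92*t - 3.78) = 1.8338*t^5 - 4.6003*t^4 - 7.3101*t^3 + 19.8411*t^2 - 29.8398*t - 0.567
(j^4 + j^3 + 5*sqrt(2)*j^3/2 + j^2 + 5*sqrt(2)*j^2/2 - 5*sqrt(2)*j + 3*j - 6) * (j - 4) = j^5 - 3*j^4 + 5*sqrt(2)*j^4/2 - 15*sqrt(2)*j^3/2 - 3*j^3 - 15*sqrt(2)*j^2 - j^2 - 18*j + 20*sqrt(2)*j + 24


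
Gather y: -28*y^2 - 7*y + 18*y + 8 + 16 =-28*y^2 + 11*y + 24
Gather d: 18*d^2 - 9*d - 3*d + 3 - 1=18*d^2 - 12*d + 2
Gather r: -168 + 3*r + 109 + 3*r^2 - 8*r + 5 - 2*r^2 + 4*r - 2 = r^2 - r - 56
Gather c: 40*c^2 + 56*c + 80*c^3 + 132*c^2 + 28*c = 80*c^3 + 172*c^2 + 84*c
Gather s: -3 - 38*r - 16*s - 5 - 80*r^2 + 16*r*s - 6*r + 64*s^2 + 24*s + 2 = -80*r^2 - 44*r + 64*s^2 + s*(16*r + 8) - 6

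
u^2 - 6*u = u*(u - 6)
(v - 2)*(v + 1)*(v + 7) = v^3 + 6*v^2 - 9*v - 14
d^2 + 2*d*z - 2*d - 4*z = (d - 2)*(d + 2*z)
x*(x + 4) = x^2 + 4*x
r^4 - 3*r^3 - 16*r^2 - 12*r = r*(r - 6)*(r + 1)*(r + 2)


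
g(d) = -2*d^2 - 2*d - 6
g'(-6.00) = 22.00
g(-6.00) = -66.00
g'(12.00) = -50.00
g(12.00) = -318.00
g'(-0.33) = -0.68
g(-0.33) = -5.56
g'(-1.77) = 5.08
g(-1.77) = -8.73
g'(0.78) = -5.12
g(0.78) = -8.78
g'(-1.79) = 5.16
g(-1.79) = -8.83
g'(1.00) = -6.00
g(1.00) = -10.00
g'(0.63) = -4.52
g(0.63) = -8.05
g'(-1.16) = 2.64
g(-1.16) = -6.37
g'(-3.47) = 11.88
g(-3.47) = -23.14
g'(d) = -4*d - 2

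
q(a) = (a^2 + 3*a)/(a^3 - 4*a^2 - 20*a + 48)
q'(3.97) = -0.22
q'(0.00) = 0.06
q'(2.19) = 11.45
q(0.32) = 0.03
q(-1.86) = -0.03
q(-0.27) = -0.01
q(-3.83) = 0.33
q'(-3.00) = -0.07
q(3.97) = -0.87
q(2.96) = -0.87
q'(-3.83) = -2.31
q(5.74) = -5.30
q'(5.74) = -19.94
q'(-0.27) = 0.04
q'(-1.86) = -0.01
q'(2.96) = 0.30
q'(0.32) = 0.10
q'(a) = (2*a + 3)/(a^3 - 4*a^2 - 20*a + 48) + (a^2 + 3*a)*(-3*a^2 + 8*a + 20)/(a^3 - 4*a^2 - 20*a + 48)^2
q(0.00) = 0.00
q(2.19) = -2.54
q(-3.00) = 0.00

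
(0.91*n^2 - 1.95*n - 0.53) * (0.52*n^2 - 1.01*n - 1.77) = 0.4732*n^4 - 1.9331*n^3 + 0.0831999999999999*n^2 + 3.9868*n + 0.9381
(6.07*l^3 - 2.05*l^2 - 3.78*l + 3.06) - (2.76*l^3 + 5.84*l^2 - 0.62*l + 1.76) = 3.31*l^3 - 7.89*l^2 - 3.16*l + 1.3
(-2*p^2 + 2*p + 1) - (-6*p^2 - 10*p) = 4*p^2 + 12*p + 1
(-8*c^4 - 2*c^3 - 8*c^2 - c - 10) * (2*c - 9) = -16*c^5 + 68*c^4 + 2*c^3 + 70*c^2 - 11*c + 90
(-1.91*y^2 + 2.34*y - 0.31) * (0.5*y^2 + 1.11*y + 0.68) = -0.955*y^4 - 0.9501*y^3 + 1.1436*y^2 + 1.2471*y - 0.2108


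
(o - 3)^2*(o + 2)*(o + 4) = o^4 - 19*o^2 + 6*o + 72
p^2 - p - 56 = (p - 8)*(p + 7)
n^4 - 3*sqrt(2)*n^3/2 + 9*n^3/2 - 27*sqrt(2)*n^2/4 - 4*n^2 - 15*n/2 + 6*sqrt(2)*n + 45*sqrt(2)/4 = (n - 3/2)*(n + 1)*(n + 5)*(n - 3*sqrt(2)/2)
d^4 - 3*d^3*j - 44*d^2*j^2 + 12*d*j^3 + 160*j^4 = (d - 8*j)*(d - 2*j)*(d + 2*j)*(d + 5*j)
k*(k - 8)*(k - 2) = k^3 - 10*k^2 + 16*k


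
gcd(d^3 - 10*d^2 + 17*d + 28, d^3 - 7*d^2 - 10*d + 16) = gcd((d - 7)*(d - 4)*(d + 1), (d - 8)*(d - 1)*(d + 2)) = 1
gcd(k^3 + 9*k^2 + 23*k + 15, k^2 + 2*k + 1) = k + 1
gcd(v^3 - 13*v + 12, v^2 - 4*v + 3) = v^2 - 4*v + 3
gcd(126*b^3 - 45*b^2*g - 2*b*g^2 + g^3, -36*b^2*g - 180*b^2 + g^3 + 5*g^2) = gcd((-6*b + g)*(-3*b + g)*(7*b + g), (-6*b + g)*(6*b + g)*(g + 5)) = 6*b - g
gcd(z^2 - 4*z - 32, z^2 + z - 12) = z + 4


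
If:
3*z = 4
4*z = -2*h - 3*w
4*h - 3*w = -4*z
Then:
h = -16/9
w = -16/27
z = 4/3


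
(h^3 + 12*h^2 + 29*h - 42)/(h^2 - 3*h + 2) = (h^2 + 13*h + 42)/(h - 2)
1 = 1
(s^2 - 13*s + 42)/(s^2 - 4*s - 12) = (s - 7)/(s + 2)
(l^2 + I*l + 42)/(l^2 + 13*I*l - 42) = (l - 6*I)/(l + 6*I)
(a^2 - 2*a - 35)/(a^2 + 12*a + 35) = (a - 7)/(a + 7)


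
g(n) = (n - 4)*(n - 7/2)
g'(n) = 2*n - 15/2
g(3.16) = 0.29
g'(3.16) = -1.18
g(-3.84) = 57.55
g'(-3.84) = -15.18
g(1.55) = 4.78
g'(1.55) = -4.40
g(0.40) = 11.16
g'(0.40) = -6.70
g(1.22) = 6.34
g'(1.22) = -5.06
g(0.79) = 8.70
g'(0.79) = -5.92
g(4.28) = 0.22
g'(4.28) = 1.06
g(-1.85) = 31.30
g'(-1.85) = -11.20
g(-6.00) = 95.00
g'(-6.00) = -19.50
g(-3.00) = 45.50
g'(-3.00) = -13.50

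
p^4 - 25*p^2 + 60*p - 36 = (p - 3)*(p - 2)*(p - 1)*(p + 6)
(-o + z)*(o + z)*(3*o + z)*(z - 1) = -3*o^3*z + 3*o^3 - o^2*z^2 + o^2*z + 3*o*z^3 - 3*o*z^2 + z^4 - z^3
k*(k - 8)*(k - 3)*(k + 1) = k^4 - 10*k^3 + 13*k^2 + 24*k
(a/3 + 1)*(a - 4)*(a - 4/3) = a^3/3 - 7*a^2/9 - 32*a/9 + 16/3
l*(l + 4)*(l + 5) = l^3 + 9*l^2 + 20*l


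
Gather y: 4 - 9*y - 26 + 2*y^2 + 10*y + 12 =2*y^2 + y - 10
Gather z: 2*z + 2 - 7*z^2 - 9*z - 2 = -7*z^2 - 7*z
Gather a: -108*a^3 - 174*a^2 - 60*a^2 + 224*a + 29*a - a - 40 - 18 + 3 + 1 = -108*a^3 - 234*a^2 + 252*a - 54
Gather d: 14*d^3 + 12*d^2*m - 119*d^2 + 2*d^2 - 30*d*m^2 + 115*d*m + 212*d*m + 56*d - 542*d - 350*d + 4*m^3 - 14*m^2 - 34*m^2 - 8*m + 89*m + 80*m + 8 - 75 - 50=14*d^3 + d^2*(12*m - 117) + d*(-30*m^2 + 327*m - 836) + 4*m^3 - 48*m^2 + 161*m - 117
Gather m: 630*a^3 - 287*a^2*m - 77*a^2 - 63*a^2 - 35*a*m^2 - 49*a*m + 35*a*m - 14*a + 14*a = 630*a^3 - 140*a^2 - 35*a*m^2 + m*(-287*a^2 - 14*a)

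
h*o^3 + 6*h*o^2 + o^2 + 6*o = o*(o + 6)*(h*o + 1)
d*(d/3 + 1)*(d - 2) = d^3/3 + d^2/3 - 2*d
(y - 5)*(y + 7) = y^2 + 2*y - 35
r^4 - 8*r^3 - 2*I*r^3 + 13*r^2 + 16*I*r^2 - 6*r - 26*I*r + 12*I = (r - 6)*(r - 1)^2*(r - 2*I)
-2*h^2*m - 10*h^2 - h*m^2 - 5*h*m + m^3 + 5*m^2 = (-2*h + m)*(h + m)*(m + 5)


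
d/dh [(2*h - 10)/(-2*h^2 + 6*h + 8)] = (h^2 - 10*h + 19)/(h^4 - 6*h^3 + h^2 + 24*h + 16)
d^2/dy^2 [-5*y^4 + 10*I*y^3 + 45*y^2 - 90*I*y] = -60*y^2 + 60*I*y + 90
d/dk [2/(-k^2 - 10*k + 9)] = 4*(k + 5)/(k^2 + 10*k - 9)^2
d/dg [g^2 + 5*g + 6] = 2*g + 5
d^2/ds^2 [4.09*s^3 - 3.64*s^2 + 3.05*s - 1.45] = 24.54*s - 7.28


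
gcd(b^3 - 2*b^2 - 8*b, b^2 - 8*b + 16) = b - 4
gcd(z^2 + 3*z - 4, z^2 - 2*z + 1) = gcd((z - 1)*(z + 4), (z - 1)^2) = z - 1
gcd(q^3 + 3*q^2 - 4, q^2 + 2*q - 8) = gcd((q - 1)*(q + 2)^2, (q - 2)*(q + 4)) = 1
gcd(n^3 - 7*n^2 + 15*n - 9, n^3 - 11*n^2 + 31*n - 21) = n^2 - 4*n + 3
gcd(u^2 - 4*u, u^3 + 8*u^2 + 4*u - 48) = 1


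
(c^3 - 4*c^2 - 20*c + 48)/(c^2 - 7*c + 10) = (c^2 - 2*c - 24)/(c - 5)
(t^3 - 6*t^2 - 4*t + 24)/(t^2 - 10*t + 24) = (t^2 - 4)/(t - 4)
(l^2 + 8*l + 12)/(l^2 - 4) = (l + 6)/(l - 2)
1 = 1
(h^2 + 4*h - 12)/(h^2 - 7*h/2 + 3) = 2*(h + 6)/(2*h - 3)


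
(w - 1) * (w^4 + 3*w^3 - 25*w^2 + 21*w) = w^5 + 2*w^4 - 28*w^3 + 46*w^2 - 21*w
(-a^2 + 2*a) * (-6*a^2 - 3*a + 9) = 6*a^4 - 9*a^3 - 15*a^2 + 18*a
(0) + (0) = 0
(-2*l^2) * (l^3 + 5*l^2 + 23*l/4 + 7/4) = -2*l^5 - 10*l^4 - 23*l^3/2 - 7*l^2/2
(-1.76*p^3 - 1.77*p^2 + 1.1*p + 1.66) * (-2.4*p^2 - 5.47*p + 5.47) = 4.224*p^5 + 13.8752*p^4 - 2.5853*p^3 - 19.6829*p^2 - 3.0632*p + 9.0802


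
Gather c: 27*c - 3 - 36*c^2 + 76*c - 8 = -36*c^2 + 103*c - 11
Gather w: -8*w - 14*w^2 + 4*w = -14*w^2 - 4*w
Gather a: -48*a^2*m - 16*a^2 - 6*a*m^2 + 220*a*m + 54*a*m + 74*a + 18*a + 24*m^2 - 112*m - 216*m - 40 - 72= a^2*(-48*m - 16) + a*(-6*m^2 + 274*m + 92) + 24*m^2 - 328*m - 112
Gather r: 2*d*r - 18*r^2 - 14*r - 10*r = -18*r^2 + r*(2*d - 24)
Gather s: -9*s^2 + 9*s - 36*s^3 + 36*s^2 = -36*s^3 + 27*s^2 + 9*s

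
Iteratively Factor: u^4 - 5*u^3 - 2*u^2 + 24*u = (u - 4)*(u^3 - u^2 - 6*u) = (u - 4)*(u - 3)*(u^2 + 2*u) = (u - 4)*(u - 3)*(u + 2)*(u)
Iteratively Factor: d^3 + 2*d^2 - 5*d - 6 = (d + 3)*(d^2 - d - 2) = (d + 1)*(d + 3)*(d - 2)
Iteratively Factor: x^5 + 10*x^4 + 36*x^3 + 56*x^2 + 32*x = (x + 2)*(x^4 + 8*x^3 + 20*x^2 + 16*x) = (x + 2)^2*(x^3 + 6*x^2 + 8*x) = x*(x + 2)^2*(x^2 + 6*x + 8) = x*(x + 2)^2*(x + 4)*(x + 2)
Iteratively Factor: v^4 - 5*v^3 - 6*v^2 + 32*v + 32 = (v + 1)*(v^3 - 6*v^2 + 32) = (v + 1)*(v + 2)*(v^2 - 8*v + 16) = (v - 4)*(v + 1)*(v + 2)*(v - 4)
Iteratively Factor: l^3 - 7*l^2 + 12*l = (l - 3)*(l^2 - 4*l) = l*(l - 3)*(l - 4)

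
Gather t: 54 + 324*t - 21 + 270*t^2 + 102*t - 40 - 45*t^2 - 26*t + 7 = 225*t^2 + 400*t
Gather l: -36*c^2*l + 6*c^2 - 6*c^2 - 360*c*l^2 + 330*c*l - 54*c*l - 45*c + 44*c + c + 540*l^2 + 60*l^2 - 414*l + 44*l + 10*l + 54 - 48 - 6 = l^2*(600 - 360*c) + l*(-36*c^2 + 276*c - 360)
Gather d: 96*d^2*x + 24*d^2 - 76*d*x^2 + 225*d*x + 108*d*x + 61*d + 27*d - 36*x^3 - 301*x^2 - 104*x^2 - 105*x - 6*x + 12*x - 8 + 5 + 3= d^2*(96*x + 24) + d*(-76*x^2 + 333*x + 88) - 36*x^3 - 405*x^2 - 99*x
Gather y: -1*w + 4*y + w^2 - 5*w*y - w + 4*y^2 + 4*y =w^2 - 2*w + 4*y^2 + y*(8 - 5*w)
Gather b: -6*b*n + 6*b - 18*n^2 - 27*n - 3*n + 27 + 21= b*(6 - 6*n) - 18*n^2 - 30*n + 48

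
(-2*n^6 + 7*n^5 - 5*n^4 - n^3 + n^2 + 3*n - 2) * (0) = 0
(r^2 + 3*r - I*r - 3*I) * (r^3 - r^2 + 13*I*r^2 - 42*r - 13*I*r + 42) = r^5 + 2*r^4 + 12*I*r^4 - 32*r^3 + 24*I*r^3 - 58*r^2 + 6*I*r^2 + 87*r + 84*I*r - 126*I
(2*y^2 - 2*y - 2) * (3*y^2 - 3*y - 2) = 6*y^4 - 12*y^3 - 4*y^2 + 10*y + 4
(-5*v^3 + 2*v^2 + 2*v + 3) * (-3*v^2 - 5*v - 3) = 15*v^5 + 19*v^4 - v^3 - 25*v^2 - 21*v - 9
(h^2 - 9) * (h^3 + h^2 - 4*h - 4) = h^5 + h^4 - 13*h^3 - 13*h^2 + 36*h + 36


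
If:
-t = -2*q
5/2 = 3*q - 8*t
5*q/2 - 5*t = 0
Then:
No Solution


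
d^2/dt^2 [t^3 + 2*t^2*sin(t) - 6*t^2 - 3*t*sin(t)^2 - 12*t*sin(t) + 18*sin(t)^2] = -2*t^2*sin(t) + 12*t*sin(t) + 8*t*cos(t) - 6*t*cos(2*t) + 6*t + 4*sin(t) - 6*sin(2*t) - 24*cos(t) + 36*cos(2*t) - 12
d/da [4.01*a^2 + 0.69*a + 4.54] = 8.02*a + 0.69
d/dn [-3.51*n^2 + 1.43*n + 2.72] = 1.43 - 7.02*n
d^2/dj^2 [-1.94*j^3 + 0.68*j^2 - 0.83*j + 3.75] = 1.36 - 11.64*j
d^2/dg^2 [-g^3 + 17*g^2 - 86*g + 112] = 34 - 6*g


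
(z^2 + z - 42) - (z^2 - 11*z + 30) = 12*z - 72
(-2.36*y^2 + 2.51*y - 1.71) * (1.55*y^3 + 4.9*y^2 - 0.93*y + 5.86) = -3.658*y^5 - 7.6735*y^4 + 11.8433*y^3 - 24.5429*y^2 + 16.2989*y - 10.0206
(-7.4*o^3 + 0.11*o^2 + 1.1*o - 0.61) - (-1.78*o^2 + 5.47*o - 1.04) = -7.4*o^3 + 1.89*o^2 - 4.37*o + 0.43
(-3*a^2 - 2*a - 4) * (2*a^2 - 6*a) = -6*a^4 + 14*a^3 + 4*a^2 + 24*a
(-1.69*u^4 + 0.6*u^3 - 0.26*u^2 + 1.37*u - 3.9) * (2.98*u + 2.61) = -5.0362*u^5 - 2.6229*u^4 + 0.7912*u^3 + 3.404*u^2 - 8.0463*u - 10.179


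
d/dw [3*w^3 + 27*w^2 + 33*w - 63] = 9*w^2 + 54*w + 33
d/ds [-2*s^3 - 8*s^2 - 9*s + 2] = -6*s^2 - 16*s - 9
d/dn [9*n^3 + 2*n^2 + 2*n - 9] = 27*n^2 + 4*n + 2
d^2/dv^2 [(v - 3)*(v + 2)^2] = 6*v + 2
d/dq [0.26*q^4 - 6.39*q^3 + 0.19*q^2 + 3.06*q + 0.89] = 1.04*q^3 - 19.17*q^2 + 0.38*q + 3.06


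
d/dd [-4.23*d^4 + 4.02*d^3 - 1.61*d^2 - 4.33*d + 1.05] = -16.92*d^3 + 12.06*d^2 - 3.22*d - 4.33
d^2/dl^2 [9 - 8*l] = 0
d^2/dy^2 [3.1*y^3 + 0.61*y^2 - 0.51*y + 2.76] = 18.6*y + 1.22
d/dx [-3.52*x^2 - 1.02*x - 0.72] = -7.04*x - 1.02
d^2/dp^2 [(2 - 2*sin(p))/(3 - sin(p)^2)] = 2*(-4*(1 - cos(p)^2)^2 + 9*sin(p)^5 - 2*sin(p) - 3*sin(3*p)/2 - sin(5*p)/2 + 6*cos(p)^2)/(cos(p)^2 + 2)^3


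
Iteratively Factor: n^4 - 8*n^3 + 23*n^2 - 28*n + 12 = (n - 2)*(n^3 - 6*n^2 + 11*n - 6) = (n - 2)*(n - 1)*(n^2 - 5*n + 6) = (n - 2)^2*(n - 1)*(n - 3)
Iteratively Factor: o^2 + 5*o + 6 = (o + 2)*(o + 3)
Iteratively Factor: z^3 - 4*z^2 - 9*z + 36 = (z - 4)*(z^2 - 9) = (z - 4)*(z - 3)*(z + 3)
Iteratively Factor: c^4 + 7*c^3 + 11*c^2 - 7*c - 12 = (c + 1)*(c^3 + 6*c^2 + 5*c - 12) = (c + 1)*(c + 3)*(c^2 + 3*c - 4) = (c + 1)*(c + 3)*(c + 4)*(c - 1)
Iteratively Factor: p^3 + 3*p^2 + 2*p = (p + 1)*(p^2 + 2*p) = p*(p + 1)*(p + 2)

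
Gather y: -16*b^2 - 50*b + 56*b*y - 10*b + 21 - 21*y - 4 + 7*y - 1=-16*b^2 - 60*b + y*(56*b - 14) + 16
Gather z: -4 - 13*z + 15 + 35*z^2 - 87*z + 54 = 35*z^2 - 100*z + 65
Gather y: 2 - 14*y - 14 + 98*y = 84*y - 12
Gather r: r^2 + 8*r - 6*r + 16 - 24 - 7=r^2 + 2*r - 15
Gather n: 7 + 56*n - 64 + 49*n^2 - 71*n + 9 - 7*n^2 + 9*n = 42*n^2 - 6*n - 48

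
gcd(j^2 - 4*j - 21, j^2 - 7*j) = j - 7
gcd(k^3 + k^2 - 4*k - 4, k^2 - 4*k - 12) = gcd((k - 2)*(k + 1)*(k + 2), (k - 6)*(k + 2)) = k + 2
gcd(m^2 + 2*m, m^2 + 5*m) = m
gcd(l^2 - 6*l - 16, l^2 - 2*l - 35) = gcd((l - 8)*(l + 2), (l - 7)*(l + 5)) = 1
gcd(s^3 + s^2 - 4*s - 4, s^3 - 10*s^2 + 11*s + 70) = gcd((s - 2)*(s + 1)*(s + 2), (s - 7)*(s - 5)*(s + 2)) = s + 2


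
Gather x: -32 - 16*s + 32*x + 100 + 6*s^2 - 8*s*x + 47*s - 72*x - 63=6*s^2 + 31*s + x*(-8*s - 40) + 5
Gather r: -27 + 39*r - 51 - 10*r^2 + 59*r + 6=-10*r^2 + 98*r - 72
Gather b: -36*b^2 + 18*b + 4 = -36*b^2 + 18*b + 4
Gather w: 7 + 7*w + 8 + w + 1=8*w + 16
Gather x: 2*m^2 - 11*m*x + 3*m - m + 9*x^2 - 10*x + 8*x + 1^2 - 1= 2*m^2 + 2*m + 9*x^2 + x*(-11*m - 2)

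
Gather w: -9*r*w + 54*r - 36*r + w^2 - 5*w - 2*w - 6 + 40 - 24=18*r + w^2 + w*(-9*r - 7) + 10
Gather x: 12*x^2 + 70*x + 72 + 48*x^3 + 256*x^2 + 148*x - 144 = 48*x^3 + 268*x^2 + 218*x - 72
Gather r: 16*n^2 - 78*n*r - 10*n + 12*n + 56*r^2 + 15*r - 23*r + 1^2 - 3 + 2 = 16*n^2 + 2*n + 56*r^2 + r*(-78*n - 8)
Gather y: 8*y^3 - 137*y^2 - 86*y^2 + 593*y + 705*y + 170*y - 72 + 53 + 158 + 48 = 8*y^3 - 223*y^2 + 1468*y + 187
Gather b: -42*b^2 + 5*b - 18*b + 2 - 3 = -42*b^2 - 13*b - 1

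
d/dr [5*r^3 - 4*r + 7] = 15*r^2 - 4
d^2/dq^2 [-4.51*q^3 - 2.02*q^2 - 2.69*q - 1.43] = -27.06*q - 4.04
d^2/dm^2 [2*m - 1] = 0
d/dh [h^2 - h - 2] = 2*h - 1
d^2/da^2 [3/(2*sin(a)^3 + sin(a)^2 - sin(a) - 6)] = 3*((sin(a) - 9*sin(3*a) - 4*cos(2*a))*(2*sin(a)^3 + sin(a)^2 - sin(a) - 6)/2 + 2*(6*sin(a)^2 + 2*sin(a) - 1)^2*cos(a)^2)/(2*sin(a)^3 + sin(a)^2 - sin(a) - 6)^3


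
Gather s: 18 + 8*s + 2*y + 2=8*s + 2*y + 20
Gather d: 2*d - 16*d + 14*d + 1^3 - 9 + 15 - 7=0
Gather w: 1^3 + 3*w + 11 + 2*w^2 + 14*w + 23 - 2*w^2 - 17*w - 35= 0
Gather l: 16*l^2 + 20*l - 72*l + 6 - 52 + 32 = 16*l^2 - 52*l - 14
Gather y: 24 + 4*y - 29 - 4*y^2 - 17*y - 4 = -4*y^2 - 13*y - 9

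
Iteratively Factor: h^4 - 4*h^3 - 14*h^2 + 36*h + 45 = (h + 3)*(h^3 - 7*h^2 + 7*h + 15) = (h - 3)*(h + 3)*(h^2 - 4*h - 5) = (h - 5)*(h - 3)*(h + 3)*(h + 1)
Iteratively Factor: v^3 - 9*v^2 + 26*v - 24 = (v - 2)*(v^2 - 7*v + 12) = (v - 3)*(v - 2)*(v - 4)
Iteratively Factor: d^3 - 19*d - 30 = (d + 2)*(d^2 - 2*d - 15) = (d - 5)*(d + 2)*(d + 3)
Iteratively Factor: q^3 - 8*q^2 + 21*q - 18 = (q - 3)*(q^2 - 5*q + 6) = (q - 3)*(q - 2)*(q - 3)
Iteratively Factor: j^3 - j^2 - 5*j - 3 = (j + 1)*(j^2 - 2*j - 3) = (j + 1)^2*(j - 3)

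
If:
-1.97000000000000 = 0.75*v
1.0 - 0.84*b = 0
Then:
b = 1.19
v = -2.63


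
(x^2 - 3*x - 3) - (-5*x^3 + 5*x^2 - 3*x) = 5*x^3 - 4*x^2 - 3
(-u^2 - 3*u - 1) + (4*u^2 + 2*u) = 3*u^2 - u - 1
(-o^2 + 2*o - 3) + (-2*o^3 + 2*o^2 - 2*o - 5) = -2*o^3 + o^2 - 8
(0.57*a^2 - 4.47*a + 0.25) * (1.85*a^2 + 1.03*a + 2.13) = 1.0545*a^4 - 7.6824*a^3 - 2.9275*a^2 - 9.2636*a + 0.5325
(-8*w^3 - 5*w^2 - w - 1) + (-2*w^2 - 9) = -8*w^3 - 7*w^2 - w - 10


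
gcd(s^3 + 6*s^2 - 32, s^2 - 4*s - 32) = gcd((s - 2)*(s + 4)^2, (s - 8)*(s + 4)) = s + 4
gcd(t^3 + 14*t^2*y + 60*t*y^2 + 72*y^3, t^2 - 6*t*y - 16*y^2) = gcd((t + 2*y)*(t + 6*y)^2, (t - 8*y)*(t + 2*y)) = t + 2*y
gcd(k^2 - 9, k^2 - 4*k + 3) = k - 3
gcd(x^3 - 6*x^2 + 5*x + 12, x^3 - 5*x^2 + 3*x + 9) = x^2 - 2*x - 3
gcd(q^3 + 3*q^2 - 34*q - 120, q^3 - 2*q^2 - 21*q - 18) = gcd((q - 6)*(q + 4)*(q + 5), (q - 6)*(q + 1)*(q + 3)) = q - 6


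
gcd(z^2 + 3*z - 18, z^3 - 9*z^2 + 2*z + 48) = z - 3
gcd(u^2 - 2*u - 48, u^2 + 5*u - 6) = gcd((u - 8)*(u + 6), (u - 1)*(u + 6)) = u + 6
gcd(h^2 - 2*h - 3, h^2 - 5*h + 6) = h - 3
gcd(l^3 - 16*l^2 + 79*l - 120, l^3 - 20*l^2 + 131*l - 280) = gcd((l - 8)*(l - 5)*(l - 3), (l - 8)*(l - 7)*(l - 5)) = l^2 - 13*l + 40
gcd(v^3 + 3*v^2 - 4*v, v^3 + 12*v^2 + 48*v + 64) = v + 4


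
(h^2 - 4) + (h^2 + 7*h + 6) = 2*h^2 + 7*h + 2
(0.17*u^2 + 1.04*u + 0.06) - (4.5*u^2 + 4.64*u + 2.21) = -4.33*u^2 - 3.6*u - 2.15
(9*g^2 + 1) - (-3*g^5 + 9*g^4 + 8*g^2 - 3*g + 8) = 3*g^5 - 9*g^4 + g^2 + 3*g - 7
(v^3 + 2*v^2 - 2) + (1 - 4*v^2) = v^3 - 2*v^2 - 1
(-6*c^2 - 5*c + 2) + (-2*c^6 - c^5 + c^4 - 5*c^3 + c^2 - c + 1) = -2*c^6 - c^5 + c^4 - 5*c^3 - 5*c^2 - 6*c + 3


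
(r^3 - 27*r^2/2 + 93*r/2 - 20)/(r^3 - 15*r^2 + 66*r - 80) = (r - 1/2)/(r - 2)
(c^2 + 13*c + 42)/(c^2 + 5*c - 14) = (c + 6)/(c - 2)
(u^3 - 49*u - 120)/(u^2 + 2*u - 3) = (u^2 - 3*u - 40)/(u - 1)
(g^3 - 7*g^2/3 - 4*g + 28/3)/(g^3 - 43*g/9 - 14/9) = 3*(g - 2)/(3*g + 1)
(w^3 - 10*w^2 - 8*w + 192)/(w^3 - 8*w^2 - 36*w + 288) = (w + 4)/(w + 6)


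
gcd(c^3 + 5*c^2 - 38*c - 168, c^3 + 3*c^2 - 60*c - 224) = c^2 + 11*c + 28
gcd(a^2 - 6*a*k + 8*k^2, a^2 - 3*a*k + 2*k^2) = a - 2*k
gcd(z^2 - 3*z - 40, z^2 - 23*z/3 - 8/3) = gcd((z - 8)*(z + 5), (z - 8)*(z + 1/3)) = z - 8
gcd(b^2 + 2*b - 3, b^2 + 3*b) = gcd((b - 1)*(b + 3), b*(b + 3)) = b + 3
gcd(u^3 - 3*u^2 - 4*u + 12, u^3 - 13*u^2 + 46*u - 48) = u^2 - 5*u + 6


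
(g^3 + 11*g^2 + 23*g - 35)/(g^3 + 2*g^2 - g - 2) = (g^2 + 12*g + 35)/(g^2 + 3*g + 2)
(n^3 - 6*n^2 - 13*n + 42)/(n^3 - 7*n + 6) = (n - 7)/(n - 1)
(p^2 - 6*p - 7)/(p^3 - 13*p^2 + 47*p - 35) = (p + 1)/(p^2 - 6*p + 5)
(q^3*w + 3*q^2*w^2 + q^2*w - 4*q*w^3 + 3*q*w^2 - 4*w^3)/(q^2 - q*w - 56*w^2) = w*(-q^3 - 3*q^2*w - q^2 + 4*q*w^2 - 3*q*w + 4*w^2)/(-q^2 + q*w + 56*w^2)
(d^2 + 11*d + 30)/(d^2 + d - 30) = (d + 5)/(d - 5)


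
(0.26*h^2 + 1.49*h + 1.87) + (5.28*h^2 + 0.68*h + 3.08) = 5.54*h^2 + 2.17*h + 4.95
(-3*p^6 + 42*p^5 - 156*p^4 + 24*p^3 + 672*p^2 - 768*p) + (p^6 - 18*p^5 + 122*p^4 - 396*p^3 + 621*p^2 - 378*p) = -2*p^6 + 24*p^5 - 34*p^4 - 372*p^3 + 1293*p^2 - 1146*p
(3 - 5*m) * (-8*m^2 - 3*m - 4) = 40*m^3 - 9*m^2 + 11*m - 12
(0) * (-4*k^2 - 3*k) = 0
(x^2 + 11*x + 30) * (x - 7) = x^3 + 4*x^2 - 47*x - 210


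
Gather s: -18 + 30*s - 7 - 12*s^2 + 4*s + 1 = -12*s^2 + 34*s - 24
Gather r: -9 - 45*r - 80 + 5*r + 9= -40*r - 80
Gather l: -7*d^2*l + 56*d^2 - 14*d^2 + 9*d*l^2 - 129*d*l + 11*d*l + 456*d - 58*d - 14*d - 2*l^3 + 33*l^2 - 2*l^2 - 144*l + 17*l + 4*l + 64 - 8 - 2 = 42*d^2 + 384*d - 2*l^3 + l^2*(9*d + 31) + l*(-7*d^2 - 118*d - 123) + 54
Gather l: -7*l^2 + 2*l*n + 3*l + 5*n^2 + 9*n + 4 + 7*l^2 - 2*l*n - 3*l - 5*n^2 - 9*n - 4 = 0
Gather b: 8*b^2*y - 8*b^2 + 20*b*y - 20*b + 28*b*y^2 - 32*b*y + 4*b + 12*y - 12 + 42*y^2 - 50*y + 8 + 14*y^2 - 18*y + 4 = b^2*(8*y - 8) + b*(28*y^2 - 12*y - 16) + 56*y^2 - 56*y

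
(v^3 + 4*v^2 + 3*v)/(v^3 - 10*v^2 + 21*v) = (v^2 + 4*v + 3)/(v^2 - 10*v + 21)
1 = 1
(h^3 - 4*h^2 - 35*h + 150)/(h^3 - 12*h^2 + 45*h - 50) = (h + 6)/(h - 2)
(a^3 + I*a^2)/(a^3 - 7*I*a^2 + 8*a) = a/(a - 8*I)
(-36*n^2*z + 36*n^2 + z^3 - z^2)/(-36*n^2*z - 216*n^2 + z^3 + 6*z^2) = (z - 1)/(z + 6)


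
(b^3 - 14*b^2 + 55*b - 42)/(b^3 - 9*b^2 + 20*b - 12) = (b - 7)/(b - 2)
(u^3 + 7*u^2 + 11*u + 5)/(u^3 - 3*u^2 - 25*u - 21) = (u^2 + 6*u + 5)/(u^2 - 4*u - 21)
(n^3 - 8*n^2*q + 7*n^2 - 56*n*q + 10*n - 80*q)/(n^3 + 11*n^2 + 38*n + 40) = (n - 8*q)/(n + 4)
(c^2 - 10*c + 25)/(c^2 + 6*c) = (c^2 - 10*c + 25)/(c*(c + 6))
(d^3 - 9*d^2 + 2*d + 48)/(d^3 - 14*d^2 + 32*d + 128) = (d - 3)/(d - 8)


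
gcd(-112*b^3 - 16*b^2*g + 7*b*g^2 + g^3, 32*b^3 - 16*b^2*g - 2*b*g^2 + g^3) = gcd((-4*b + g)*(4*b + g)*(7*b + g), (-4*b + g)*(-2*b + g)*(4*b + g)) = 16*b^2 - g^2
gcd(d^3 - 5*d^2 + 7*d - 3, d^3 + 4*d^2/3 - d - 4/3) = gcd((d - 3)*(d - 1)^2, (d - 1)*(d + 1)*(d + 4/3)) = d - 1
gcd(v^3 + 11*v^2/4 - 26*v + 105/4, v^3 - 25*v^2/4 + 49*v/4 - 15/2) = v^2 - 17*v/4 + 15/4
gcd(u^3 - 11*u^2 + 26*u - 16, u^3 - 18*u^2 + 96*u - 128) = u^2 - 10*u + 16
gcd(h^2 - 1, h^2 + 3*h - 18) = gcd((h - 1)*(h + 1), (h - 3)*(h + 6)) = 1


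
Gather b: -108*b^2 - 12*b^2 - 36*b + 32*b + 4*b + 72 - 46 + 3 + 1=30 - 120*b^2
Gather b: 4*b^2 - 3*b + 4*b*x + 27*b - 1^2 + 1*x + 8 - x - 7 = 4*b^2 + b*(4*x + 24)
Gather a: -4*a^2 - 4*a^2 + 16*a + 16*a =-8*a^2 + 32*a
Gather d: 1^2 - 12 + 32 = 21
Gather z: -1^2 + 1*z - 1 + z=2*z - 2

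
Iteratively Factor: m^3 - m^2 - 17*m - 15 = (m + 3)*(m^2 - 4*m - 5) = (m + 1)*(m + 3)*(m - 5)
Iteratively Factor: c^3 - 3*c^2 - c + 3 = (c + 1)*(c^2 - 4*c + 3) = (c - 1)*(c + 1)*(c - 3)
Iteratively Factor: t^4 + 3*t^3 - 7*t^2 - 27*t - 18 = (t + 2)*(t^3 + t^2 - 9*t - 9) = (t - 3)*(t + 2)*(t^2 + 4*t + 3) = (t - 3)*(t + 1)*(t + 2)*(t + 3)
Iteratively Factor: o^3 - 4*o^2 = (o)*(o^2 - 4*o) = o^2*(o - 4)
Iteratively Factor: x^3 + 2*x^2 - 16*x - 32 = (x + 4)*(x^2 - 2*x - 8) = (x - 4)*(x + 4)*(x + 2)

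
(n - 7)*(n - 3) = n^2 - 10*n + 21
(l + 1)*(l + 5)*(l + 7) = l^3 + 13*l^2 + 47*l + 35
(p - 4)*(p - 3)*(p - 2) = p^3 - 9*p^2 + 26*p - 24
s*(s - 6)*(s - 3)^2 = s^4 - 12*s^3 + 45*s^2 - 54*s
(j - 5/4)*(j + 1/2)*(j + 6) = j^3 + 21*j^2/4 - 41*j/8 - 15/4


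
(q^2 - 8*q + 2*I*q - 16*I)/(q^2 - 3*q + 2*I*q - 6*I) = (q - 8)/(q - 3)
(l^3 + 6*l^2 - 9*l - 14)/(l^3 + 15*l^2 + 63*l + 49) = (l - 2)/(l + 7)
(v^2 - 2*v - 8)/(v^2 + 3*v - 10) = (v^2 - 2*v - 8)/(v^2 + 3*v - 10)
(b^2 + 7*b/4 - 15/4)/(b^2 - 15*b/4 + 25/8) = 2*(b + 3)/(2*b - 5)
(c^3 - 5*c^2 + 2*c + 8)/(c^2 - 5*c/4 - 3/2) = 4*(c^2 - 3*c - 4)/(4*c + 3)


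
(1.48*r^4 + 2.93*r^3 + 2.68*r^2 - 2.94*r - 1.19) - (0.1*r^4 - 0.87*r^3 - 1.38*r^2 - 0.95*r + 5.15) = 1.38*r^4 + 3.8*r^3 + 4.06*r^2 - 1.99*r - 6.34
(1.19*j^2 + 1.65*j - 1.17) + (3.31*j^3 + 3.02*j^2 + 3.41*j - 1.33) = 3.31*j^3 + 4.21*j^2 + 5.06*j - 2.5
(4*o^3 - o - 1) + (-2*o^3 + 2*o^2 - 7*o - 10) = 2*o^3 + 2*o^2 - 8*o - 11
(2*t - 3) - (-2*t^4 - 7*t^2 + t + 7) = 2*t^4 + 7*t^2 + t - 10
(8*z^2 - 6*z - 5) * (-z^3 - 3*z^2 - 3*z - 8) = -8*z^5 - 18*z^4 - z^3 - 31*z^2 + 63*z + 40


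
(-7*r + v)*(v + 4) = -7*r*v - 28*r + v^2 + 4*v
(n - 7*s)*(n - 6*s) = n^2 - 13*n*s + 42*s^2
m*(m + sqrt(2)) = m^2 + sqrt(2)*m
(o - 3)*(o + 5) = o^2 + 2*o - 15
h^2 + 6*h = h*(h + 6)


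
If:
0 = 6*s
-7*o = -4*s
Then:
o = 0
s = 0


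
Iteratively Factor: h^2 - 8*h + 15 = (h - 5)*(h - 3)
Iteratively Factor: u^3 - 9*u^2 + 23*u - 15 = (u - 3)*(u^2 - 6*u + 5) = (u - 3)*(u - 1)*(u - 5)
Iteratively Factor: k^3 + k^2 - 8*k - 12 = (k + 2)*(k^2 - k - 6) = (k - 3)*(k + 2)*(k + 2)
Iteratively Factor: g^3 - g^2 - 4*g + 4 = (g - 1)*(g^2 - 4) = (g - 1)*(g + 2)*(g - 2)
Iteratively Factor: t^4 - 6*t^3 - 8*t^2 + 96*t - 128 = (t + 4)*(t^3 - 10*t^2 + 32*t - 32) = (t - 4)*(t + 4)*(t^2 - 6*t + 8) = (t - 4)*(t - 2)*(t + 4)*(t - 4)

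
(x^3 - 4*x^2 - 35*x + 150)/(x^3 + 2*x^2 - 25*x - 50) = (x^2 + x - 30)/(x^2 + 7*x + 10)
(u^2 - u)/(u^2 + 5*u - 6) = u/(u + 6)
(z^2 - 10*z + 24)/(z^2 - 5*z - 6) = (z - 4)/(z + 1)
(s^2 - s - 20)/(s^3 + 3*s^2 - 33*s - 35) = (s + 4)/(s^2 + 8*s + 7)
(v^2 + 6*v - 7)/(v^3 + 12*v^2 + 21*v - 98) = (v - 1)/(v^2 + 5*v - 14)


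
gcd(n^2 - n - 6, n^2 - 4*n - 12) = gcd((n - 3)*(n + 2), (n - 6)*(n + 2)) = n + 2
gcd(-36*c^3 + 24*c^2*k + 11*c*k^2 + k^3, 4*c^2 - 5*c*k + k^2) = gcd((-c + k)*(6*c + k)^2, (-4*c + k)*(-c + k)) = c - k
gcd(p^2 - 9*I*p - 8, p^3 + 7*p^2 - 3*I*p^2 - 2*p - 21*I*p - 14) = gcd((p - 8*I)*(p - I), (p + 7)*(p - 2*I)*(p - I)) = p - I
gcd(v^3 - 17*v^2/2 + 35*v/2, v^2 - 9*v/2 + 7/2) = v - 7/2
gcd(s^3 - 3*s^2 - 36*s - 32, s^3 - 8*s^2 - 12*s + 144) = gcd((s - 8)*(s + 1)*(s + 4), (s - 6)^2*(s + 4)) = s + 4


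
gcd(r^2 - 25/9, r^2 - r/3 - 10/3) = r + 5/3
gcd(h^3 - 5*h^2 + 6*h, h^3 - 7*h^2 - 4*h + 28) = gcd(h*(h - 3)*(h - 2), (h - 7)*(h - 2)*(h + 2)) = h - 2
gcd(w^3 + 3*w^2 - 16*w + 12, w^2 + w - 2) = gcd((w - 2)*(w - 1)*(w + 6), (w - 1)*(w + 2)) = w - 1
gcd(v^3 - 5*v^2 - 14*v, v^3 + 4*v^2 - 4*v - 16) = v + 2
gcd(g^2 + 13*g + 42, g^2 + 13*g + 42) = g^2 + 13*g + 42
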